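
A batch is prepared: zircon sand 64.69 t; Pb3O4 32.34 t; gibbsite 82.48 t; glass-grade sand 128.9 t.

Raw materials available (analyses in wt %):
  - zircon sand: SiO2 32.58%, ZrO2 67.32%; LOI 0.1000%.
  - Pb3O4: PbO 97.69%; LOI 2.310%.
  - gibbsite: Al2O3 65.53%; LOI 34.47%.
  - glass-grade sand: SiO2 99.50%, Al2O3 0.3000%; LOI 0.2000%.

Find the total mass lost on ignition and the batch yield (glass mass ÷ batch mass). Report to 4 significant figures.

Mid-chain values appear, with 4-significant-figure rounding, as written. Full precision is held in every operation. Every reported value undergoes a single rounding. The derived quantities, which include LOI, the four compositions, the yield, net glass mass, totals, are rebuilt in full float precision, as they appear in the problem or the answer, from the weighed amounts for 278.9 t of glass.
Each material's LOI contribution:
  zircon sand: 64.69 × 0.001000 = 0.06469 t
  Pb3O4: 32.34 × 0.02310 = 0.7471 t
  gibbsite: 82.48 × 0.3447 = 28.43 t
  glass-grade sand: 128.9 × 0.002000 = 0.2578 t
Total LOI = 29.50 t
Glass = batch − LOI = 308.4 − 29.50 = 278.9 t

LOI loss = 29.50 t; glass = 278.9 t; yield = 90.43%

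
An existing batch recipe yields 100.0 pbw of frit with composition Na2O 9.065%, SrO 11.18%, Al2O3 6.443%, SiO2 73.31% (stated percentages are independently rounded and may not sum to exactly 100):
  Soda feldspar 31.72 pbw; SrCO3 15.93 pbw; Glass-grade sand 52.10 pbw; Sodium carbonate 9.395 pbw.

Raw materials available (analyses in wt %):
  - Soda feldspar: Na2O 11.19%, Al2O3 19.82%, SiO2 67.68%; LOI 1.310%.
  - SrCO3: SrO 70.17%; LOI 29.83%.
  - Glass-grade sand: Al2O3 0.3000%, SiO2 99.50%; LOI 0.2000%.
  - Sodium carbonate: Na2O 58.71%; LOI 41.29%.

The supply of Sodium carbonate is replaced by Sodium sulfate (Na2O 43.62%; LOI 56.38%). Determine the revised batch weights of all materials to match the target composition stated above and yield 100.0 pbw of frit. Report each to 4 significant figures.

In-progress results are printed (rounded to 4 significant digits) when written out — each numeric step keeps full precision from first step to last; a single rounding completes every reported value. Derived quantities are recomputed in exact precision (the yield, LOI, totals, the four compositions, net glass mass) from the batch weights at 100.0 pbw of glass exactly as printed in the question or the answer.
Oxide-by-oxide targets in 100.0 pbw frit:
  Na2O: 9.065% × 100.0 = 9.065 pbw
  SrO: 11.18% × 100.0 = 11.18 pbw
  Al2O3: 6.443% × 100.0 = 6.443 pbw
  SiO2: 73.31% × 100.0 = 73.31 pbw
Verifying the oxide balance per the reported batch figures, under the basis named above (delivered sums recover each target within answer rounding):
  Na2O: 31.72·0.1119 + 12.64·0.4362 = 9.063 pbw (target 9.065 pbw)
  SrO: 15.93·0.7017 = 11.18 pbw (target 11.18 pbw)
  Al2O3: 31.72·0.1982 + 52.10·0.003000 = 6.443 pbw (target 6.443 pbw)
  SiO2: 31.72·0.6768 + 52.10·0.9950 = 73.31 pbw (target 73.31 pbw)
Mass balance on the glass: total charge less LOI = 99.99 pbw (summing oxide targets gives 100.0 pbw; against the stated basis, 100.0 pbw — a pure rounding effect).
Adding the batch up: Σ batch = 112.4 pbw; LOI loss = Σ batch·LOI = 12.40 pbw; yield = glass ÷ total batch = 88.97%.

Revised batch per 100.0 pbw frit:
  Soda feldspar: 31.72 pbw
  SrCO3: 15.93 pbw
  Glass-grade sand: 52.10 pbw
  Sodium sulfate: 12.64 pbw
Total batch = 112.4 pbw; LOI loss = 12.40 pbw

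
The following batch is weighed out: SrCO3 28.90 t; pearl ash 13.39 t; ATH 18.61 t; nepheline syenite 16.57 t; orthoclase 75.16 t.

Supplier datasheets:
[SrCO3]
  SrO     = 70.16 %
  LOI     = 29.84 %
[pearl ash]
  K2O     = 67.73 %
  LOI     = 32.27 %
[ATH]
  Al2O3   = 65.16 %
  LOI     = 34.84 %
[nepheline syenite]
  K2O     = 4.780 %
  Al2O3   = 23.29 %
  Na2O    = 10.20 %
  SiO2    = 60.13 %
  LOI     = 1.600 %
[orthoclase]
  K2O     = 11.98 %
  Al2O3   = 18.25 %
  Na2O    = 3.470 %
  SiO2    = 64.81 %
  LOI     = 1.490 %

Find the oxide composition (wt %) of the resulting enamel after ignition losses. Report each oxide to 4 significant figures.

Glass mass = 131.8 t (batch 152.6 − LOI 20.81).
Composition: K2O 14.31%, Al2O3 22.53%, Na2O 3.261%, SiO2 44.51%, SrO 15.38%

Each numeric step runs at full float precision throughout — in-progress results are displayed, rounded to 4 significant figures, between the steps; every reported figure is rounded only once. All derived quantities (the totals, ignition loss, the yield, the five compositions, glass mass) are re-derived at full precision from the batch weights for 131.8 t of glass, exactly as shown in either problem or answer.
What the batch supplies per oxide:
  K2O: 13.39·0.6773 + 16.57·0.04780 + 75.16·0.1198 = 18.87 t
  Al2O3: 18.61·0.6516 + 16.57·0.2329 + 75.16·0.1825 = 29.70 t
  Na2O: 16.57·0.1020 + 75.16·0.03470 = 4.298 t
  SiO2: 16.57·0.6013 + 75.16·0.6481 = 58.67 t
  SrO: 28.90·0.7016 = 20.28 t
LOI: 28.90·0.2984 + 13.39·0.3227 + 18.61·0.3484 + 16.57·0.01600 + 75.16·0.01490 = 20.81 t
The glass mass, total less LOI, = 152.6 − 20.81 = 131.8 t (= Σ oxide masses)
percent share: oxide ÷ glass, ×100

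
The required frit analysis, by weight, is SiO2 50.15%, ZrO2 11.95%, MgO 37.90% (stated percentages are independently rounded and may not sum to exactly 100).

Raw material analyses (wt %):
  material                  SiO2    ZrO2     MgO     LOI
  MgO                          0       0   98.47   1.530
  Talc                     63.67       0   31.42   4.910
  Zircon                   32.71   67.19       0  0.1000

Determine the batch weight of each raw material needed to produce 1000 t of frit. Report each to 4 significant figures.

Batch per 1000 t frit:
  MgO: 162.7 t
  Talc: 696.3 t
  Zircon: 177.9 t
Total batch = 1037 t; LOI loss = 36.86 t; yield = 96.45%

Rounding to four significant digits governs every mid-chain value as shown. All internal work maintains full precision through every step; a single rounding yields every reported number — derived quantities, including the totals, glass mass, the three compositions, LOI, the yield, are computed from the weighed amounts per 1000 t of glass at full precision, precisely as stated by the question or the answer.
Target masses of each oxide per 1000 t frit:
  SiO2: 50.15% × 1000 = 501.5 t
  ZrO2: 11.95% × 1000 = 119.5 t
  MgO: 37.90% × 1000 = 379.0 t
Sums-versus-targets review from the weights as reported, relative to the basis at hand (every target is met by its sum inside rounding margins):
  SiO2: 696.3·0.6367 + 177.9·0.3271 = 501.5 t (target 501.5 t)
  ZrO2: 177.9·0.6719 = 119.5 t (target 119.5 t)
  MgO: 162.7·0.9847 + 696.3·0.3142 = 379.0 t (target 379.0 t)
Glass-mass sanity pass: whole batch net of LOI = 1000 t (the targets, summed, come to 1000 t; versus the stated basis of 1000 t — deltas are rounding alone).
Summing the batch: Σ batch = 1037 t; Σ batch·LOI gives LOI loss = 36.86 t; yield: glass divided by total = 96.45%.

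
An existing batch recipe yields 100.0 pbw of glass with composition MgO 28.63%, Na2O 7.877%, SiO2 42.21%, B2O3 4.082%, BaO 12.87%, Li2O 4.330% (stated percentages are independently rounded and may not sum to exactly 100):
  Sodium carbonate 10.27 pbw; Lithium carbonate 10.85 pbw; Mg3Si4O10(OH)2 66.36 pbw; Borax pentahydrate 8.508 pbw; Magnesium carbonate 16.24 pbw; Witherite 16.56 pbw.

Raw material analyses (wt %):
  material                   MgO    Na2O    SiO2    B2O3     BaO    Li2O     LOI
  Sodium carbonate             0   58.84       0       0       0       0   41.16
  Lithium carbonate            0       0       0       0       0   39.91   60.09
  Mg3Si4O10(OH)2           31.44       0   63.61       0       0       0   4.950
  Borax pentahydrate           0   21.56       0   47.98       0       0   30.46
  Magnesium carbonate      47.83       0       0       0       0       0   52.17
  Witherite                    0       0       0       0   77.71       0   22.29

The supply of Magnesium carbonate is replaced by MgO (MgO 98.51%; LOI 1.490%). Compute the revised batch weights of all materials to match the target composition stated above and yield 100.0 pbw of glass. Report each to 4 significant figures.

Revised batch per 100.0 pbw glass:
  Sodium carbonate: 10.27 pbw
  Lithium carbonate: 10.85 pbw
  Mg3Si4O10(OH)2: 66.36 pbw
  Borax pentahydrate: 8.508 pbw
  MgO: 7.885 pbw
  Witherite: 16.56 pbw
Total batch = 120.4 pbw; LOI loss = 20.43 pbw

The whole derivation carries full precision through the solve; intermediates are shown, rounded to 4 significant digits, in the printout; a single rounding completes each reported number; all derived quantities, which include totals, glass mass, six oxide percentages, LOI, the yield, are carried in full float precision, precisely as stated by question or answer, starting from the weights at 100.0 pbw of glass.
Per-oxide target masses for 100.0 pbw glass:
  MgO: 28.63% × 100.0 = 28.63 pbw
  Na2O: 7.877% × 100.0 = 7.877 pbw
  SiO2: 42.21% × 100.0 = 42.21 pbw
  B2O3: 4.082% × 100.0 = 4.082 pbw
  BaO: 12.87% × 100.0 = 12.87 pbw
  Li2O: 4.330% × 100.0 = 4.330 pbw
Oxide-by-oxide audit working from each reported weight, against the basis in use (delivered sums recover each target net of answer rounding effects):
  MgO: 66.36·0.3144 + 7.885·0.9851 = 28.63 pbw (target 28.63 pbw)
  Na2O: 10.27·0.5884 + 8.508·0.2156 = 7.877 pbw (target 7.877 pbw)
  SiO2: 66.36·0.6361 = 42.21 pbw (target 42.21 pbw)
  B2O3: 8.508·0.4798 = 4.082 pbw (target 4.082 pbw)
  BaO: 16.56·0.7771 = 12.87 pbw (target 12.87 pbw)
  Li2O: 10.85·0.3991 = 4.330 pbw (target 4.330 pbw)
Auditing the glass mass value: batch total minus LOI = 100.0 pbw (the targets, summed, come to 100.0 pbw; the stated basis being 100.0 pbw — deltas are rounding alone).
Batch grand total — Σ batch = 120.4 pbw; ignition loss, Σ(batch × LOI) = 20.43 pbw; as yield: glass ÷ batch → 83.03%.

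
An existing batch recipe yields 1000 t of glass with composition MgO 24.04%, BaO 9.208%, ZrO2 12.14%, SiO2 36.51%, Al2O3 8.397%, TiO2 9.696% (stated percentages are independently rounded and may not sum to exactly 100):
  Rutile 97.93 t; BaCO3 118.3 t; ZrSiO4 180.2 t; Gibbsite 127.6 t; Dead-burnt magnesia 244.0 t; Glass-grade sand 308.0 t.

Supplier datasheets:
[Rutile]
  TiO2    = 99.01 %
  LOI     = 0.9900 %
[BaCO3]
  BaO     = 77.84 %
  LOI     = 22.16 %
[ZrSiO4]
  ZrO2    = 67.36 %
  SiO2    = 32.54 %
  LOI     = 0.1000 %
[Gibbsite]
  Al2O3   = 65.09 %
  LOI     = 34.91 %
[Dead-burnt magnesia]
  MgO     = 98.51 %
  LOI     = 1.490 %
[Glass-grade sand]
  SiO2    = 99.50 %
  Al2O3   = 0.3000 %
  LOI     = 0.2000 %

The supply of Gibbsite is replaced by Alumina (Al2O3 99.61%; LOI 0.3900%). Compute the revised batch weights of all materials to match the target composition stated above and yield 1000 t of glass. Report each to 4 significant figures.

The working math runs at full float precision from start to finish; the intermediate values are printed with 4-significant-digit rounding as written; every reported figure carries a single rounding. The derived quantities, which include ignition loss, the totals, the six compositions, yield, glass mass, are re-derived in full precision, as written in the question or the answer, from the weighed amounts at 1000 t of glass.
Target masses of each oxide per 1000 t glass:
  MgO: 24.04% × 1000 = 240.4 t
  BaO: 9.208% × 1000 = 92.08 t
  ZrO2: 12.14% × 1000 = 121.4 t
  SiO2: 36.51% × 1000 = 365.1 t
  Al2O3: 8.397% × 1000 = 83.97 t
  TiO2: 9.696% × 1000 = 96.96 t
Mass-balance tally per oxide applying the batch weights above, for the quoted basis mass (every target is met by its sum inside rounding margins):
  MgO: 244.0·0.9851 = 240.4 t (target 240.4 t)
  BaO: 118.3·0.7784 = 92.08 t (target 92.08 t)
  ZrO2: 180.2·0.6736 = 121.4 t (target 121.4 t)
  SiO2: 180.2·0.3254 + 308.0·0.9950 = 365.1 t (target 365.1 t)
  Al2O3: 83.37·0.9961 + 308.0·0.003000 = 83.97 t (target 83.97 t)
  TiO2: 97.93·0.9901 = 96.96 t (target 96.96 t)
Glass-mass bookkeeping: net batch after ignition = 999.9 t (the targets, summed, come to 999.9 t; against the stated basis, 1000 t — gaps are rounding artifacts).
Batch total: Σ batch = 1032 t; the LOI term Σ batch·LOI equals 31.94 t; yield = glass ÷ total batch = 96.90%.

Revised batch per 1000 t glass:
  Rutile: 97.93 t
  BaCO3: 118.3 t
  ZrSiO4: 180.2 t
  Alumina: 83.37 t
  Dead-burnt magnesia: 244.0 t
  Glass-grade sand: 308.0 t
Total batch = 1032 t; LOI loss = 31.94 t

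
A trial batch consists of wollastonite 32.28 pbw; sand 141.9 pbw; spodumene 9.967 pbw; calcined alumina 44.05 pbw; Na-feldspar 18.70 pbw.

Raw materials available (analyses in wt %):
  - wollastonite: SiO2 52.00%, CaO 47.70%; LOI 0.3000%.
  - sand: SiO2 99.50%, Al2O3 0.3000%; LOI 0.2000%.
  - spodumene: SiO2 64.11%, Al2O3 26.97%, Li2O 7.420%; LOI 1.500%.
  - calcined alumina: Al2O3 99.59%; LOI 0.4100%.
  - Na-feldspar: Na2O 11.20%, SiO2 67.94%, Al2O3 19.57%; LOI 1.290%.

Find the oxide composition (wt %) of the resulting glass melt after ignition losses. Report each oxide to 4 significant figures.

Glass mass = 245.9 pbw (batch 246.9 − LOI 0.9520).
Composition: Na2O 0.8516%, SiO2 72.00%, CaO 6.261%, Al2O3 20.59%, Li2O 0.3007%

The whole derivation runs at full float precision at each step. In-progress results are displayed with 4-significant-digit rounding in the printout; each reported number takes a single rounding; all derived quantities, which include yield, five oxide percentages, the totals, glass mass, ignition loss, are re-derived at full float precision, as they appear in the problem or answer text, from the batch weights on 245.9 pbw of glass.
Oxide-by-oxide delivered mass:
  Na2O: 18.70·0.1120 = 2.094 pbw
  SiO2: 32.28·0.5200 + 141.9·0.9950 + 9.967·0.6411 + 18.70·0.6794 = 177.1 pbw
  CaO: 32.28·0.4770 = 15.40 pbw
  Al2O3: 141.9·0.003000 + 9.967·0.2697 + 44.05·0.9959 + 18.70·0.1957 = 50.64 pbw
  Li2O: 9.967·0.07420 = 0.7396 pbw
LOI: 32.28·0.003000 + 141.9·0.002000 + 9.967·0.01500 + 44.05·0.004100 + 18.70·0.01290 = 0.9520 pbw
Resulting glass, batch − LOI: 246.9 − 0.9520 = 245.9 pbw (consistent with Σ oxide mass)
each wt % is 100 × oxide ÷ glass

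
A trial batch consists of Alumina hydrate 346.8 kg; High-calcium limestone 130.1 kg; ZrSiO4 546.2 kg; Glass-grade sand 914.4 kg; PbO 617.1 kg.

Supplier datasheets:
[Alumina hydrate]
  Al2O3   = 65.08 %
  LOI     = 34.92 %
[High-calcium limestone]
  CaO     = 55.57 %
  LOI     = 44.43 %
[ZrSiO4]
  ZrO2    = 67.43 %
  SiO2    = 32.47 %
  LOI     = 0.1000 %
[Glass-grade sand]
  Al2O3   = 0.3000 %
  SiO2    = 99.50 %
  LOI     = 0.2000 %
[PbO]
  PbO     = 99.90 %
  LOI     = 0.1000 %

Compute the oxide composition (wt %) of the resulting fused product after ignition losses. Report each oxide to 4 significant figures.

Glass mass = 2373 kg (batch 2555 − LOI 181.9).
Composition: CaO 3.047%, PbO 25.98%, ZrO2 15.52%, Al2O3 9.628%, SiO2 45.82%

The whole derivation carries full float precision through every step; values along the way are displayed (rounded to 4 significant digits) at each printed step — every reported number sees exactly one rounding; all derived quantities are recomputed at exact precision (ignition loss, the totals, the yield, five oxide percentages, glass mass) using the weight values on 2373 kg of glass, as they appear in question or answer.
Mass of each oxide from the mix:
  CaO: 130.1·0.5557 = 72.30 kg
  PbO: 617.1·0.9990 = 616.5 kg
  ZrO2: 546.2·0.6743 = 368.3 kg
  Al2O3: 346.8·0.6508 + 914.4·0.003000 = 228.4 kg
  SiO2: 546.2·0.3247 + 914.4·0.9950 = 1087 kg
LOI: 346.8·0.3492 + 130.1·0.4443 + 546.2·0.001000 + 914.4·0.002000 + 617.1·0.001000 = 181.9 kg
Glass = total batch minus LOI = 2555 − 181.9 = 2373 kg (matching Σ of the oxides)
percent by weight: oxide/glass ×100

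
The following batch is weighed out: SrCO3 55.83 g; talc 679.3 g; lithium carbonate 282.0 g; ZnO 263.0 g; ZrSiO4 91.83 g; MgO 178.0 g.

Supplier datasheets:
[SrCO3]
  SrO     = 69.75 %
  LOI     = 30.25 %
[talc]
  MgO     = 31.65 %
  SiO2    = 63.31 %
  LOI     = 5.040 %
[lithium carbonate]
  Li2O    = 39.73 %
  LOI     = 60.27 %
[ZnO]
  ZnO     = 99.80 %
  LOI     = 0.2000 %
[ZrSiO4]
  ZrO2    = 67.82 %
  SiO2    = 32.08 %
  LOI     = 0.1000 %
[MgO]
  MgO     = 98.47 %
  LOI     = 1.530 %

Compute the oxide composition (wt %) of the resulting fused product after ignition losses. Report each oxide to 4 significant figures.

Glass mass = 1326 g (batch 1550 − LOI 224.4).
Composition: Li2O 8.452%, ZnO 19.80%, MgO 29.44%, ZrO2 4.698%, SiO2 34.67%, SrO 2.938%

All internal work holds full precision from start to finish; working values are shown with 4-significant-figure rounding between the steps — every reported figure includes exactly one rounding — the derived quantities are recomputed at full precision (yield, net glass mass, the six compositions, the totals, ignition loss) from the weighed amounts per 1326 g of glass as written in the question or the answer.
Oxide-by-oxide delivered mass:
  Li2O: 282.0·0.3973 = 112.0 g
  ZnO: 263.0·0.9980 = 262.5 g
  MgO: 679.3·0.3165 + 178.0·0.9847 = 390.3 g
  ZrO2: 91.83·0.6782 = 62.28 g
  SiO2: 679.3·0.6331 + 91.83·0.3208 = 459.5 g
  SrO: 55.83·0.6975 = 38.94 g
LOI: 55.83·0.3025 + 679.3·0.05040 + 282.0·0.6027 + 263.0·0.002000 + 91.83·0.001000 + 178.0·0.01530 = 224.4 g
Glass mass = batch − LOI = 1550 − 224.4 = 1326 g (= the summed oxide contributions)
oxide / glass × 100 gives the wt %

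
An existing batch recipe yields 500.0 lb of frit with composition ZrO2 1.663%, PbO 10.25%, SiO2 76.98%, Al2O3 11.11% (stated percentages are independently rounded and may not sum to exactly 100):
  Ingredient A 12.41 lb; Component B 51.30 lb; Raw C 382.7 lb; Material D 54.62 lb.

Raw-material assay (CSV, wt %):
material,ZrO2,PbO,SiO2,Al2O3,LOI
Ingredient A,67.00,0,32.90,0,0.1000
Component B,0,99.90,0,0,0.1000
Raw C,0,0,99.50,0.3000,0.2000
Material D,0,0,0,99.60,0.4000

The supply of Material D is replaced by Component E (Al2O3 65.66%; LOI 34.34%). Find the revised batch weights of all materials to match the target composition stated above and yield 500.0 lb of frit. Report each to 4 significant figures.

All arithmetic keeps exact precision in every operation — the intermediate values are printed, rounded to 4 significant digits, alongside each step. A single rounding produces every reported value — all derived quantities are re-derived from the batch weights per 500.0 lb of glass at exact precision (LOI, yield, totals, net glass mass, the four compositions), as given in either problem or answer.
Target masses of each oxide per 500.0 lb frit:
  ZrO2: 1.663% × 500.0 = 8.315 lb
  PbO: 10.25% × 500.0 = 51.25 lb
  SiO2: 76.98% × 500.0 = 384.9 lb
  Al2O3: 11.11% × 500.0 = 55.55 lb
Verifying the oxide balance applying the batch weights above, under the basis named above (sum by sum, the targets are met up to rounding of the answer):
  ZrO2: 12.41·0.6700 = 8.315 lb (target 8.315 lb)
  PbO: 51.30·0.9990 = 51.25 lb (target 51.25 lb)
  SiO2: 12.41·0.3290 + 382.7·0.9950 = 384.9 lb (target 384.9 lb)
  Al2O3: 382.7·0.003000 + 82.85·0.6566 = 55.55 lb (target 55.55 lb)
Glass-mass closure: total batch − LOI = 500.0 lb (the Σ of target masses is 500.0 lb; basis as stated: 500.0 lb — gaps are rounding artifacts).
Batch total: Σ batch = 529.3 lb; ignition loss, Σ(batch × LOI) = 29.28 lb; as yield: glass ÷ batch → 94.47%.

Revised batch per 500.0 lb frit:
  Ingredient A: 12.41 lb
  Component B: 51.30 lb
  Raw C: 382.7 lb
  Component E: 82.85 lb
Total batch = 529.3 lb; LOI loss = 29.28 lb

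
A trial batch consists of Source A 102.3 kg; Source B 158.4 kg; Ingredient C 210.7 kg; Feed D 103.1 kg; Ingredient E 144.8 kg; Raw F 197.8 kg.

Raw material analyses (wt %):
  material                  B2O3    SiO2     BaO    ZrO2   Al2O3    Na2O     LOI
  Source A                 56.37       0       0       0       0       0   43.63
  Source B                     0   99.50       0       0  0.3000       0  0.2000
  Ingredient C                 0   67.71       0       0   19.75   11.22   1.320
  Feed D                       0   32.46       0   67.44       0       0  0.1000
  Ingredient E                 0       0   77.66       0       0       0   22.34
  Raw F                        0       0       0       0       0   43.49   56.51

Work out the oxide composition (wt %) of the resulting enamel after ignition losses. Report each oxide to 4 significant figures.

Glass mass = 725.1 kg (batch 917.1 − LOI 192.0).
Composition: B2O3 7.952%, SiO2 46.02%, BaO 15.51%, ZrO2 9.589%, Al2O3 5.804%, Na2O 15.12%

The working math carries full float precision through the solve — mid-chain values are displayed rounded to four significant digits when written out — every reported number is rounded only once. Derived quantities are re-derived starting from the weights per 725.1 kg of glass at full float precision (the six compositions, LOI, the yield, glass mass, the totals) as written in the problem or answer text.
Oxide-by-oxide delivered mass:
  B2O3: 102.3·0.5637 = 57.67 kg
  SiO2: 158.4·0.9950 + 210.7·0.6771 + 103.1·0.3246 = 333.7 kg
  BaO: 144.8·0.7766 = 112.5 kg
  ZrO2: 103.1·0.6744 = 69.53 kg
  Al2O3: 158.4·0.003000 + 210.7·0.1975 = 42.09 kg
  Na2O: 210.7·0.1122 + 197.8·0.4349 = 109.7 kg
LOI: 102.3·0.4363 + 158.4·0.002000 + 210.7·0.01320 + 103.1·0.001000 + 144.8·0.2234 + 197.8·0.5651 = 192.0 kg
The glass mass, total less LOI, = 917.1 − 192.0 = 725.1 kg (matching Σ of the oxides)
wt %: oxide over glass, times 100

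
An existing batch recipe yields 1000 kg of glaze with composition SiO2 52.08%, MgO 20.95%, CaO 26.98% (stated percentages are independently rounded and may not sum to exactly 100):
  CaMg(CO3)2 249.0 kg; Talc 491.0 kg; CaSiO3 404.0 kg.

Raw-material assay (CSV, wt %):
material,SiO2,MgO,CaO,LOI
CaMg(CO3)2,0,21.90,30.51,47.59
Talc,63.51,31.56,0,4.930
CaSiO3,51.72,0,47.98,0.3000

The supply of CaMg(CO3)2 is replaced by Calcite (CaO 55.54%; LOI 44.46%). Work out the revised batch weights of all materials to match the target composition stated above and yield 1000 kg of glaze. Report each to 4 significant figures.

Revised batch per 1000 kg glaze:
  Calcite: 320.1 kg
  Talc: 663.8 kg
  CaSiO3: 191.8 kg
Total batch = 1176 kg; LOI loss = 175.6 kg

Mid-chain values are displayed, rounded to four significant digits, at each printed step — all arithmetic holds full precision from start to finish; each reported result takes just one rounding — derived quantities (ignition loss, the totals, the three compositions, net glass mass, the yield) are re-derived in full float precision starting from the weights for 1000 kg of glass as quoted within problem or answer.
Target oxide masses per 1000 kg glaze:
  SiO2: 52.08% × 1000 = 520.8 kg
  MgO: 20.95% × 1000 = 209.5 kg
  CaO: 26.98% × 1000 = 269.8 kg
A balance pass over the oxides, given the weights on record, versus the basis set out (sum by sum, the targets are met once rounding is allowed for):
  SiO2: 663.8·0.6351 + 191.8·0.5172 = 520.8 kg (target 520.8 kg)
  MgO: 663.8·0.3156 = 209.5 kg (target 209.5 kg)
  CaO: 320.1·0.5554 + 191.8·0.4798 = 269.8 kg (target 269.8 kg)
Glass-mass closure: total charge less LOI = 1000 kg (summing oxide targets gives 1000 kg; with the basis standing at 1000 kg — rounding explains the deltas).
Batch total: Σ batch = 1176 kg; LOI removed, Σ of batch·LOI: 175.6 kg; yield: glass divided by total = 85.06%.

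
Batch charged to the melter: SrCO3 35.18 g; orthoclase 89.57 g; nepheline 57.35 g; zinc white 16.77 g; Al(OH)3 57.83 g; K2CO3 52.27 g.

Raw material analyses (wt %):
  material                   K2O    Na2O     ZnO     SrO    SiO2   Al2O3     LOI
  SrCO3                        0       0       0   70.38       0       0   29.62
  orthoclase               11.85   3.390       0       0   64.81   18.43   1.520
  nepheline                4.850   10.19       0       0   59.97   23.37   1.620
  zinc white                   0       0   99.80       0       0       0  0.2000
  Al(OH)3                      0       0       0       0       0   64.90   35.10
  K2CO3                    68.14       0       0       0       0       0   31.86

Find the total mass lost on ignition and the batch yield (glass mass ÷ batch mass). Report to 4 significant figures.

Each numeric step maintains exact precision from first step to last — the intermediate values are displayed, rounded to four significant digits, at each printed step; a single rounding yields every reported figure — derived quantities, including net glass mass, totals, the six compositions, yield, ignition loss, are rebuilt using the weight values at 259.3 g of glass in full float precision as given in either problem or answer.
Ignition loss by material:
  SrCO3: 35.18 × 0.2962 = 10.42 g
  orthoclase: 89.57 × 0.01520 = 1.361 g
  nepheline: 57.35 × 0.01620 = 0.9291 g
  zinc white: 16.77 × 0.002000 = 0.03354 g
  Al(OH)3: 57.83 × 0.3510 = 20.30 g
  K2CO3: 52.27 × 0.3186 = 16.65 g
Total LOI = 49.70 g
Glass = batch − LOI = 309.0 − 49.70 = 259.3 g

LOI loss = 49.70 g; glass = 259.3 g; yield = 83.92%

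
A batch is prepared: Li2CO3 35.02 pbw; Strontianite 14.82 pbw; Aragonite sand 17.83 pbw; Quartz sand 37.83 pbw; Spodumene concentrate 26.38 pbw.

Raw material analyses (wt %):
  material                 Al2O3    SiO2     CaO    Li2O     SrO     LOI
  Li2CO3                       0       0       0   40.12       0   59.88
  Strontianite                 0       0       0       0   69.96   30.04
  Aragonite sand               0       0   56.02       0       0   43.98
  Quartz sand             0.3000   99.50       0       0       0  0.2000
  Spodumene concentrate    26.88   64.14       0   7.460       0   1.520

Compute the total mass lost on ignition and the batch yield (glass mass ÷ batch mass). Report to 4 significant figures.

LOI loss = 33.74 pbw; glass = 98.14 pbw; yield = 74.42%

The intermediate values are shown (rounded to four significant digits) alongside each step. The whole derivation carries full float precision through the solve. A single rounding finalizes each reported number. All derived quantities, including the five compositions, yield, net glass mass, the totals, ignition loss, are recomputed using the weight values on 98.14 pbw of glass at exact precision as they appear in the problem or the answer.
LOI of each material in turn:
  Li2CO3: 35.02 × 0.5988 = 20.97 pbw
  Strontianite: 14.82 × 0.3004 = 4.452 pbw
  Aragonite sand: 17.83 × 0.4398 = 7.842 pbw
  Quartz sand: 37.83 × 0.002000 = 0.07566 pbw
  Spodumene concentrate: 26.38 × 0.01520 = 0.4010 pbw
Total LOI = 33.74 pbw
Glass = batch − LOI = 131.9 − 33.74 = 98.14 pbw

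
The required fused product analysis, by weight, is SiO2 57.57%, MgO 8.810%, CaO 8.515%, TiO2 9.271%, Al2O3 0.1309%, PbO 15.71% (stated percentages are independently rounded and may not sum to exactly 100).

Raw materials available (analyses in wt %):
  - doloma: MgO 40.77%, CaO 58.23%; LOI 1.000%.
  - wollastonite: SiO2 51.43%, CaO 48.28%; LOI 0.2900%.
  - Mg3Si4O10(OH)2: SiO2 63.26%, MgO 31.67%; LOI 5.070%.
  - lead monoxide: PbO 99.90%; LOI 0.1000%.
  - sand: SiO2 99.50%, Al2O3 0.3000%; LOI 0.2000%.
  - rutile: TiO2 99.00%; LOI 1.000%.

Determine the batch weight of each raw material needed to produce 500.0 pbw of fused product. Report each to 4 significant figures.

Batch per 500.0 pbw fused product:
  doloma: 43.61 pbw
  wollastonite: 35.58 pbw
  Mg3Si4O10(OH)2: 82.95 pbw
  lead monoxide: 78.63 pbw
  sand: 218.2 pbw
  rutile: 46.82 pbw
Total batch = 505.8 pbw; LOI loss = 5.728 pbw; yield = 98.87%

In-progress results are displayed, with 4-significant-digit rounding, across the worked steps. The whole derivation holds exact precision end to end. A single rounding yields every reported figure. All derived quantities are re-derived at full precision (ignition loss, the totals, the yield, six oxide percentages, glass mass) using the weight values at 500.0 pbw of glass, as they appear in the problem or the answer.
Target masses of each oxide per 500.0 pbw fused product:
  SiO2: 57.57% × 500.0 = 287.8 pbw
  MgO: 8.810% × 500.0 = 44.05 pbw
  CaO: 8.515% × 500.0 = 42.58 pbw
  TiO2: 9.271% × 500.0 = 46.36 pbw
  Al2O3: 0.1309% × 500.0 = 0.6545 pbw
  PbO: 15.71% × 500.0 = 78.55 pbw
Checking each oxide sum working from each reported weight, against the basis in use (sum by sum, the targets are met exact up to rounding of places):
  SiO2: 35.58·0.5143 + 82.95·0.6326 + 218.2·0.9950 = 287.9 pbw (target 287.8 pbw)
  MgO: 43.61·0.4077 + 82.95·0.3167 = 44.05 pbw (target 44.05 pbw)
  CaO: 43.61·0.5823 + 35.58·0.4828 = 42.57 pbw (target 42.58 pbw)
  TiO2: 46.82·0.9900 = 46.35 pbw (target 46.36 pbw)
  Al2O3: 218.2·0.003000 = 0.6546 pbw (target 0.6545 pbw)
  PbO: 78.63·0.9990 = 78.55 pbw (target 78.55 pbw)
Consistency of the glass mass: the batch minus its LOI: 500.1 pbw (per-oxide target masses sum to 500.0 pbw; stated basis 500.0 pbw — differing by rounding only).
Batch total: Σ batch = 505.8 pbw; Σ batch·LOI gives LOI loss = 5.728 pbw; the yield ratio, glass ÷ batch: 98.87%.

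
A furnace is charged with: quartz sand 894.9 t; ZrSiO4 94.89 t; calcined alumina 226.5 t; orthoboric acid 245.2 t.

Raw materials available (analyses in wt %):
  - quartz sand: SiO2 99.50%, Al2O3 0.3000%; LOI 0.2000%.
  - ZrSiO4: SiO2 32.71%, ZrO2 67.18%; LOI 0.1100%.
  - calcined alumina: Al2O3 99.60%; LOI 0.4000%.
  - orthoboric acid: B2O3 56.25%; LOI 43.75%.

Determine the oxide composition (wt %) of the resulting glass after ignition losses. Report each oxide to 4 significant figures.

Rounding to 4 significant figures applies to each in-between result as printed — the working math keeps full float precision at every stage. Every reported result includes exactly one rounding. The derived quantities, including the totals, ignition loss, four oxide percentages, net glass mass, yield, are rebuilt starting from the weights on 1351 t of glass at full float precision exactly as printed in the problem or answer text.
Oxide-by-oxide delivered mass:
  SiO2: 894.9·0.9950 + 94.89·0.3271 = 921.5 t
  B2O3: 245.2·0.5625 = 137.9 t
  Al2O3: 894.9·0.003000 + 226.5·0.9960 = 228.3 t
  ZrO2: 94.89·0.6718 = 63.75 t
LOI: 894.9·0.002000 + 94.89·0.001100 + 226.5·0.004000 + 245.2·0.4375 = 110.1 t
Resulting glass, batch − LOI: 1461 − 110.1 = 1351 t (equal to the oxide-mass sum)
wt %: oxide over glass, times 100

Glass mass = 1351 t (batch 1461 − LOI 110.1).
Composition: SiO2 68.19%, B2O3 10.21%, Al2O3 16.89%, ZrO2 4.717%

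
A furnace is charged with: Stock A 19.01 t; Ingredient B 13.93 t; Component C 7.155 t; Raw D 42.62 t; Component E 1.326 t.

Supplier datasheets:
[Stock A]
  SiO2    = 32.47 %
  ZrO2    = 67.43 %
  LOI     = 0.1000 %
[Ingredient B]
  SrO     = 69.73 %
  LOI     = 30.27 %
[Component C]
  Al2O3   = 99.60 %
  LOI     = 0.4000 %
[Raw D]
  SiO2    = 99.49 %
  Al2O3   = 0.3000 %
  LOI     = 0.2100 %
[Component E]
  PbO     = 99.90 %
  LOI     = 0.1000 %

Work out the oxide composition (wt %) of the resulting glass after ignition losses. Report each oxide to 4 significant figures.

Glass mass = 79.69 t (batch 84.04 − LOI 4.355).
Composition: SrO 12.19%, SiO2 60.96%, PbO 1.662%, ZrO2 16.09%, Al2O3 9.104%

Mid-chain values appear (rounded to 4 significant figures) between the steps. The whole derivation keeps exact precision at every stage — a single rounding yields each reported value — derived quantities, including the five compositions, totals, ignition loss, the yield, glass mass, are rebuilt from the batch weights on 79.69 t of glass in full precision exactly as printed in the question or the answer.
Oxide-by-oxide delivered mass:
  SrO: 13.93·0.6973 = 9.713 t
  SiO2: 19.01·0.3247 + 42.62·0.9949 = 48.58 t
  PbO: 1.326·0.9990 = 1.325 t
  ZrO2: 19.01·0.6743 = 12.82 t
  Al2O3: 7.155·0.9960 + 42.62·0.003000 = 7.254 t
LOI: 19.01·0.001000 + 13.93·0.3027 + 7.155·0.004000 + 42.62·0.002100 + 1.326·0.001000 = 4.355 t
batch − LOI leaves glass = 84.04 − 4.355 = 79.69 t (= Σ oxide masses)
each wt % is 100 × oxide ÷ glass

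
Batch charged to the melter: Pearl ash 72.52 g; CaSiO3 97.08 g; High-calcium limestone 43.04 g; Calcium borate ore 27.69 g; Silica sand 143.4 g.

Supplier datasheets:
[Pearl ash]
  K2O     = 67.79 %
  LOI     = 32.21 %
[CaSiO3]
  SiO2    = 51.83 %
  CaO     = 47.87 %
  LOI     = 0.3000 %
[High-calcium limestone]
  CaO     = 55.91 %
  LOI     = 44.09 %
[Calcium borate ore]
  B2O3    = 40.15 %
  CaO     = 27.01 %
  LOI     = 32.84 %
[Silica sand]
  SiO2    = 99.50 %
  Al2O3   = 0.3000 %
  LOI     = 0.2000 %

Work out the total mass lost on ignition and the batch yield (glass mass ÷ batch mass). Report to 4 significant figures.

LOI loss = 52.01 g; glass = 331.7 g; yield = 86.45%

All internal work keeps full precision from first step to last; mid-chain values are shown rounded to four significant digits in the working — every reported value is rounded a single time — all derived quantities, including the yield, net glass mass, LOI, the five compositions, totals, are re-derived from the batch weights per 331.7 g of glass in exact precision, as quoted within the question or the answer.
Each material's LOI contribution:
  Pearl ash: 72.52 × 0.3221 = 23.36 g
  CaSiO3: 97.08 × 0.003000 = 0.2912 g
  High-calcium limestone: 43.04 × 0.4409 = 18.98 g
  Calcium borate ore: 27.69 × 0.3284 = 9.093 g
  Silica sand: 143.4 × 0.002000 = 0.2868 g
Total LOI = 52.01 g
Glass = batch − LOI = 383.7 − 52.01 = 331.7 g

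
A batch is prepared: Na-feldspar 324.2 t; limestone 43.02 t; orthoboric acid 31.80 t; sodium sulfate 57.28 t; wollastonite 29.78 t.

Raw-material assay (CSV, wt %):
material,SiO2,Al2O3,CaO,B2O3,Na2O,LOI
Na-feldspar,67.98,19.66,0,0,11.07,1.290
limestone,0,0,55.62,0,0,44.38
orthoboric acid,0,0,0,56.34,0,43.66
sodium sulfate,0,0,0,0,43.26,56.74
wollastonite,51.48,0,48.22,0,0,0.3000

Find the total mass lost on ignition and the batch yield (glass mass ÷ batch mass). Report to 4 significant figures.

LOI loss = 69.75 t; glass = 416.3 t; yield = 85.65%

All internal work keeps full float precision from start to finish; mid-chain values are printed, with 4-significant-figure rounding, as written. Each reported figure receives exactly one rounding — derived quantities, which include net glass mass, LOI, the totals, the yield, five oxide percentages, are carried at full float precision, as quoted within the question or the answer, starting from the weights for 416.3 t of glass.
LOI of each material in turn:
  Na-feldspar: 324.2 × 0.01290 = 4.182 t
  limestone: 43.02 × 0.4438 = 19.09 t
  orthoboric acid: 31.80 × 0.4366 = 13.88 t
  sodium sulfate: 57.28 × 0.5674 = 32.50 t
  wollastonite: 29.78 × 0.003000 = 0.08934 t
Total LOI = 69.75 t
Glass = batch − LOI = 486.1 − 69.75 = 416.3 t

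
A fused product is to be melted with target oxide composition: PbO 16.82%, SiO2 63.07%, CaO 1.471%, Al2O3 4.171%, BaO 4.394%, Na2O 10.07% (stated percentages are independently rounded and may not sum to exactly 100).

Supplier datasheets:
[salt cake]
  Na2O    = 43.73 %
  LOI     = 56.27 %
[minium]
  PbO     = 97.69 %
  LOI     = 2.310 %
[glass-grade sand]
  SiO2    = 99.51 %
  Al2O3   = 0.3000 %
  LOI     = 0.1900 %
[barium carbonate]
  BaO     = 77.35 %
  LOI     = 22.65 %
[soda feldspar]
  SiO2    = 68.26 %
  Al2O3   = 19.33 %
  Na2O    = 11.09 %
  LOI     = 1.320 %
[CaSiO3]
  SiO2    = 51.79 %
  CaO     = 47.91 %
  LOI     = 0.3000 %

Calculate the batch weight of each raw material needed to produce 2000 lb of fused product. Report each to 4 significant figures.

All arithmetic runs at exact precision throughout; working values are shown, rounded to 4 significant digits, on the page; every reported value is rounded a single time; the derived quantities (the six compositions, totals, glass mass, LOI, the yield) are recomputed in exact precision starting from the weights per 2000 lb of glass, as they appear in the question or the answer.
Oxide mass targets, per 2000 lb fused product:
  PbO: 16.82% × 2000 = 336.4 lb
  SiO2: 63.07% × 2000 = 1261 lb
  CaO: 1.471% × 2000 = 29.42 lb
  Al2O3: 4.171% × 2000 = 83.42 lb
  BaO: 4.394% × 2000 = 87.88 lb
  Na2O: 10.07% × 2000 = 201.4 lb
Verifying the oxide balance working from each reported weight, at the basis given (sums match the target masses once rounding is allowed for):
  PbO: 344.4·0.9769 = 336.4 lb (target 336.4 lb)
  SiO2: 949.7·0.9951 + 416.8·0.6826 + 61.41·0.5179 = 1261 lb (target 1261 lb)
  CaO: 61.41·0.4791 = 29.42 lb (target 29.42 lb)
  Al2O3: 949.7·0.003000 + 416.8·0.1933 = 83.42 lb (target 83.42 lb)
  BaO: 113.6·0.7735 = 87.87 lb (target 87.88 lb)
  Na2O: 354.8·0.4373 + 416.8·0.1109 = 201.4 lb (target 201.4 lb)
Consistency of the glass mass: the batch minus its LOI: 2000 lb (the Σ of target masses is 2000 lb; the stated basis being 2000 lb — gaps are rounding artifacts).
Batch total: Σ batch = 2241 lb; loss to ignition Σ batch·LOI = 240.8 lb; as yield: glass ÷ batch → 89.25%.

Batch per 2000 lb fused product:
  salt cake: 354.8 lb
  minium: 344.4 lb
  glass-grade sand: 949.7 lb
  barium carbonate: 113.6 lb
  soda feldspar: 416.8 lb
  CaSiO3: 61.41 lb
Total batch = 2241 lb; LOI loss = 240.8 lb; yield = 89.25%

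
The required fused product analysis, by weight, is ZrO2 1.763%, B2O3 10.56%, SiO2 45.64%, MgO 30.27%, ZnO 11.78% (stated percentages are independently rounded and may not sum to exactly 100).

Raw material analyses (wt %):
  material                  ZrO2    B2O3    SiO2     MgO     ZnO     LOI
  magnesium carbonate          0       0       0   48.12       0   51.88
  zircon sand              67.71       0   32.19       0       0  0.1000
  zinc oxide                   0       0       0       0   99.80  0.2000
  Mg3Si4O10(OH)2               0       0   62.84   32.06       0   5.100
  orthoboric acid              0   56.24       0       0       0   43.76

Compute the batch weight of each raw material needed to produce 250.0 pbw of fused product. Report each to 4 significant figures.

Batch per 250.0 pbw fused product:
  magnesium carbonate: 38.51 pbw
  zircon sand: 6.509 pbw
  zinc oxide: 29.51 pbw
  Mg3Si4O10(OH)2: 178.2 pbw
  orthoboric acid: 46.94 pbw
Total batch = 299.7 pbw; LOI loss = 49.67 pbw; yield = 83.42%

Mid-chain values are shown, with 4-significant-figure rounding, across the worked steps. Full precision is held throughout; each reported result is rounded a single time — the derived quantities are rebuilt at full float precision (LOI, yield, five oxide percentages, glass mass, totals) using the weight values per 250.0 pbw of glass, as they appear in either problem or answer.
Target oxide masses per 250.0 pbw fused product:
  ZrO2: 1.763% × 250.0 = 4.408 pbw
  B2O3: 10.56% × 250.0 = 26.40 pbw
  SiO2: 45.64% × 250.0 = 114.1 pbw
  MgO: 30.27% × 250.0 = 75.68 pbw
  ZnO: 11.78% × 250.0 = 29.45 pbw
Per-oxide balance check per the reported batch figures, on the stated basis (sum by sum, the targets are met exact up to rounding of places):
  ZrO2: 6.509·0.6771 = 4.407 pbw (target 4.408 pbw)
  B2O3: 46.94·0.5624 = 26.40 pbw (target 26.40 pbw)
  SiO2: 6.509·0.3219 + 178.2·0.6284 = 114.1 pbw (target 114.1 pbw)
  MgO: 38.51·0.4812 + 178.2·0.3206 = 75.66 pbw (target 75.68 pbw)
  ZnO: 29.51·0.9980 = 29.45 pbw (target 29.45 pbw)
Glass mass check: the batch minus its LOI: 250.0 pbw (the targets, summed, come to 250.0 pbw; versus the stated basis of 250.0 pbw — gaps are rounding artifacts).
Batch grand total — Σ batch = 299.7 pbw; LOI removed, Σ of batch·LOI: 49.67 pbw; glass ÷ batch gives a yield of 83.42%.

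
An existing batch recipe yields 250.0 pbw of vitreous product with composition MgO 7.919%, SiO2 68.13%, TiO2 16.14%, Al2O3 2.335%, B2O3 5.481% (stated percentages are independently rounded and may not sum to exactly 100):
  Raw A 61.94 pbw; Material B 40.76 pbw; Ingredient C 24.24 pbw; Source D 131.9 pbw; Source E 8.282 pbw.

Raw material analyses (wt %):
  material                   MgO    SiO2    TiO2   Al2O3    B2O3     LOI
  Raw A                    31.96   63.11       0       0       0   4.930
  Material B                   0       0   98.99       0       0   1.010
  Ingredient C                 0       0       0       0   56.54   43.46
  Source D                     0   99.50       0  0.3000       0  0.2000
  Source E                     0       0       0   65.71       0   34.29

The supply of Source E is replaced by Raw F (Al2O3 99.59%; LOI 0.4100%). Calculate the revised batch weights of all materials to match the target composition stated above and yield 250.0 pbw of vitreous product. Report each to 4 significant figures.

Mid-chain values appear, rounded to four significant digits, at each printed step — all arithmetic holds full float precision in every operation. Every reported number receives exactly one rounding. All derived quantities, which include LOI, glass mass, the five compositions, totals, the yield, are carried in full precision, as quoted within the question or the answer, from the weighed amounts per 250.0 pbw of glass.
Oxide-by-oxide targets in 250.0 pbw vitreous product:
  MgO: 7.919% × 250.0 = 19.80 pbw
  SiO2: 68.13% × 250.0 = 170.3 pbw
  TiO2: 16.14% × 250.0 = 40.35 pbw
  Al2O3: 2.335% × 250.0 = 5.838 pbw
  B2O3: 5.481% × 250.0 = 13.70 pbw
Sums-versus-targets review from the weights as reported, for the quoted basis mass (summed amounts equal target values inside rounding margins):
  MgO: 61.94·0.3196 = 19.80 pbw (target 19.80 pbw)
  SiO2: 61.94·0.6311 + 131.9·0.9950 = 170.3 pbw (target 170.3 pbw)
  TiO2: 40.76·0.9899 = 40.35 pbw (target 40.35 pbw)
  Al2O3: 131.9·0.003000 + 5.464·0.9959 = 5.837 pbw (target 5.838 pbw)
  B2O3: 24.24·0.5654 = 13.71 pbw (target 13.70 pbw)
Glass-mass closure: batch total minus LOI = 250.0 pbw (targets for the oxides total 250.0 pbw; the stated basis being 250.0 pbw — rounding explains the deltas).
Total batch = Σ batch = 264.3 pbw; ignition loss, Σ(batch × LOI) = 14.29 pbw; as yield: glass ÷ batch → 94.59%.

Revised batch per 250.0 pbw vitreous product:
  Raw A: 61.94 pbw
  Material B: 40.76 pbw
  Ingredient C: 24.24 pbw
  Source D: 131.9 pbw
  Raw F: 5.464 pbw
Total batch = 264.3 pbw; LOI loss = 14.29 pbw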